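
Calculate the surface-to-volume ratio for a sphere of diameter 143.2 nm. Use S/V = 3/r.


Radius r = 143.2/2 = 71.6 nm
S/V = 3 / r = 3 / 71.6
S/V = 0.0419 nm^-1

0.0419


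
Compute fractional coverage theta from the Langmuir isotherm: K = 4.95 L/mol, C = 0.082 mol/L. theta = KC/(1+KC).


Langmuir isotherm: theta = K*C / (1 + K*C)
K*C = 4.95 * 0.082 = 0.4059
theta = 0.4059 / (1 + 0.4059) = 0.4059 / 1.4059
theta = 0.2887

0.2887


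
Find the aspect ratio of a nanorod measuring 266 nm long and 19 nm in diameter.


Aspect ratio AR = length / diameter
AR = 266 / 19
AR = 14.0

14.0


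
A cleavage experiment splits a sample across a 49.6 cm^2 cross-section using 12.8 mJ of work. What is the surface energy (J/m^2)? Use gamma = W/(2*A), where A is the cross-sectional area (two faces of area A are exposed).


Convert: A = 49.6 cm^2 = 0.00496 m^2, W = 12.8 mJ = 0.0128 J
Cleaving exposes two faces of area A, so total new surface = 2*A and gamma = W / (2*A)
gamma = 0.0128 / (2 * 0.00496)
gamma = 1.29 J/m^2

1.29


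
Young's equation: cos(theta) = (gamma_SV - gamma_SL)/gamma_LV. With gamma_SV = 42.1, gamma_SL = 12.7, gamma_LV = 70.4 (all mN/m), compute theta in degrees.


cos(theta) = (gamma_SV - gamma_SL) / gamma_LV
cos(theta) = (42.1 - 12.7) / 70.4
cos(theta) = 0.417614
theta = arccos(0.417614) = 65.32 degrees

65.32


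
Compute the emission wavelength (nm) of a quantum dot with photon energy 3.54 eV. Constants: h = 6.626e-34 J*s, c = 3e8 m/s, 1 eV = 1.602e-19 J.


Convert energy: E = 3.54 eV = 3.54 * 1.602e-19 = 5.67108e-19 J
lambda = h*c / E = 6.626e-34 * 3e8 / 5.67108e-19
lambda = 3.50515e-07 m = 350.5 nm

350.5


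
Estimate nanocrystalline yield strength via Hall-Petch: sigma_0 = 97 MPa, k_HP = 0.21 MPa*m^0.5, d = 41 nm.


d = 41 nm = 4.1e-08 m
sqrt(d) = 0.0002024846
Hall-Petch contribution = k / sqrt(d) = 0.21 / 0.0002024846 = 1037.1 MPa
sigma = sigma_0 + k/sqrt(d) = 97 + 1037.1 = 1134.1 MPa

1134.1


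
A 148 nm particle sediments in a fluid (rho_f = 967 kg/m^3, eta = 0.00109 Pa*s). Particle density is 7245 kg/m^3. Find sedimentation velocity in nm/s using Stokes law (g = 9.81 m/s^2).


Radius R = 148/2 nm = 7.4e-08 m
Density difference = 7245 - 967 = 6278 kg/m^3
v = 2 * R^2 * (rho_p - rho_f) * g / (9 * eta)
v = 2 * (7.4e-08)^2 * 6278 * 9.81 / (9 * 0.00109)
v = 6.87567e-08 m/s = 68.7567 nm/s

68.7567


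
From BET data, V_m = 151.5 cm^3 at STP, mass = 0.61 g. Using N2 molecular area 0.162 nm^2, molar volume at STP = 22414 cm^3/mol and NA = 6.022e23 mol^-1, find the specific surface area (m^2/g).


Number of moles in monolayer = V_m / 22414 = 151.5 / 22414 = 0.00675917
Number of molecules = moles * NA = 0.00675917 * 6.022e23
SA = molecules * sigma / mass
SA = (151.5 / 22414) * 6.022e23 * 0.162e-18 / 0.61
SA = 1081.0 m^2/g

1081.0


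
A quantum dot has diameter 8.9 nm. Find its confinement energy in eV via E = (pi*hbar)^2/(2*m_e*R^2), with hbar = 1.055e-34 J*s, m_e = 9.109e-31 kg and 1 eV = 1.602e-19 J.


Radius R = 8.9/2 = 4.45 nm = 4.45e-09 m
E = (pi * 1.055e-34)^2 / (2 * 9.109e-31 * (4.45e-09)^2)
E(J) = 3.04498e-21
E = E(J) / 1.602e-19 = 0.019 eV

0.019


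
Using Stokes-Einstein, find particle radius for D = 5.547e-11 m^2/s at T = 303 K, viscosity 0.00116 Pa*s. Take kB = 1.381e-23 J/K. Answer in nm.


Stokes-Einstein: R = kB*T / (6*pi*eta*D)
R = 1.381e-23 * 303 / (6 * pi * 0.00116 * 5.547e-11)
R = 3.45e-09 m = 3.45 nm

3.45


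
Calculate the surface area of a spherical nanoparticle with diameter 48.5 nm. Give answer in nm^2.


Radius r = 48.5/2 = 24.25 nm
Surface area SA = 4 * pi * r^2
SA = 4 * pi * (24.25)^2
SA = 7389.81 nm^2

7389.81


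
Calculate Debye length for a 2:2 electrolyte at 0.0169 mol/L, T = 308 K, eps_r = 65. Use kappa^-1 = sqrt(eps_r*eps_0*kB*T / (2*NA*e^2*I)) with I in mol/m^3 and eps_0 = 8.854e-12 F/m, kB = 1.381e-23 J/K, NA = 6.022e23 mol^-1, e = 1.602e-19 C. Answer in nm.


Ionic strength I = 0.0169 * 2^2 * 1000 = 67.6 mol/m^3
kappa^-1 = sqrt(65 * 8.854e-12 * 1.381e-23 * 308 / (2 * 6.022e23 * (1.602e-19)^2 * 67.6))
kappa^-1 = 1.082 nm

1.082


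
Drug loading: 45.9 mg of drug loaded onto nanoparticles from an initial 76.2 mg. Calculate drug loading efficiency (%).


Drug loading efficiency = (drug loaded / drug initial) * 100
DLE = 45.9 / 76.2 * 100
DLE = 0.6024 * 100
DLE = 60.24%

60.24


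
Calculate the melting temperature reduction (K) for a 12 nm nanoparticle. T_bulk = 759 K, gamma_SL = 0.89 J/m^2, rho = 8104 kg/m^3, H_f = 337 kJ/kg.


Radius R = 12/2 = 6 nm = 6e-09 m
Convert H_f = 337 kJ/kg = 337000 J/kg
dT = 2 * gamma_SL * T_bulk / (rho * H_f * R)
dT = 2 * 0.89 * 759 / (8104 * 337000 * 6e-09)
dT = 82.4 K

82.4


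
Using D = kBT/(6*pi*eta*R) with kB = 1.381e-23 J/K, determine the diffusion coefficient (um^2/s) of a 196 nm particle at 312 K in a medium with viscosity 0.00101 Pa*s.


Radius R = 196/2 = 98 nm = 9.8e-08 m
D = kB*T / (6*pi*eta*R)
D = 1.381e-23 * 312 / (6 * pi * 0.00101 * 9.8e-08)
D = 2.3094e-12 m^2/s = 2.309 um^2/s

2.309


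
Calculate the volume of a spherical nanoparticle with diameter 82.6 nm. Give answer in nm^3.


Radius r = 82.6/2 = 41.3 nm
Volume V = (4/3) * pi * r^3
V = (4/3) * pi * (41.3)^3
V = 295079.31 nm^3

295079.31


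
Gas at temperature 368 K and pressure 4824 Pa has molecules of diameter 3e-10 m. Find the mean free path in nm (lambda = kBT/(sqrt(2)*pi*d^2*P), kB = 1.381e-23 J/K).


Mean free path: lambda = kB*T / (sqrt(2) * pi * d^2 * P)
lambda = 1.381e-23 * 368 / (sqrt(2) * pi * (3e-10)^2 * 4824)
lambda = 2.63467e-06 m
lambda = 2634.67 nm

2634.67


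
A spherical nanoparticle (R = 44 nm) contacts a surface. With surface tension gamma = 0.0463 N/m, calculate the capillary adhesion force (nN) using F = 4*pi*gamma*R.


Convert radius: R = 44 nm = 4.4e-08 m
F = 4 * pi * gamma * R
F = 4 * pi * 0.0463 * 4.4e-08
F = 2.56002e-08 N = 25.6002 nN

25.6002


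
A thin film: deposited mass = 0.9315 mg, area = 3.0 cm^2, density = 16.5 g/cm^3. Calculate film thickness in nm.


Convert: m = 0.9315 mg = 9.3150e-07 kg, A = 3.0 cm^2 = 3.0000e-04 m^2, rho = 16.5 g/cm^3 = 16500 kg/m^3
t = m / (A * rho)
t = 9.3150e-07 / (3.0000e-04 * 16500)
t = 1.8818e-07 m = 188.2 nm

188.2


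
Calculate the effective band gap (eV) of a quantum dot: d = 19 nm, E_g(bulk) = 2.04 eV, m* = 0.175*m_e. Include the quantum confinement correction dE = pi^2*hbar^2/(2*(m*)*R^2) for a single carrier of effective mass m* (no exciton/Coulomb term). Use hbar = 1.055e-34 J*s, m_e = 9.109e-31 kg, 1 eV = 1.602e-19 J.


Radius R = 19/2 nm = 9.5e-09 m
Confinement energy dE = pi^2 * hbar^2 / (2 * m_eff * m_e * R^2)
dE = pi^2 * (1.055e-34)^2 / (2 * 0.175 * 9.109e-31 * (9.5e-09)^2) J, divided by 1.602e-19 J/eV
dE = 0.0238 eV
Total band gap = E_g(bulk) + dE = 2.04 + 0.0238 = 2.0638 eV

2.0638


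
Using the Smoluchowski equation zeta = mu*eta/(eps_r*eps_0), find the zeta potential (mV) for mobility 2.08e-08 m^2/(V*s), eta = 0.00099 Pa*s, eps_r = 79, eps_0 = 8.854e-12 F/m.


Smoluchowski equation: zeta = mu * eta / (eps_r * eps_0)
zeta = 2.08e-08 * 0.00099 / (79 * 8.854e-12)
zeta = 0.02944 V = 29.44 mV

29.44


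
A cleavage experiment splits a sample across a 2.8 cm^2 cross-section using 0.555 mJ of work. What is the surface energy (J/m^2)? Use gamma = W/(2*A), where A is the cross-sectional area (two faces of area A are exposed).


Convert: A = 2.8 cm^2 = 0.00028 m^2, W = 0.555 mJ = 0.000555 J
Cleaving exposes two faces of area A, so total new surface = 2*A and gamma = W / (2*A)
gamma = 0.000555 / (2 * 0.00028)
gamma = 0.991 J/m^2

0.991


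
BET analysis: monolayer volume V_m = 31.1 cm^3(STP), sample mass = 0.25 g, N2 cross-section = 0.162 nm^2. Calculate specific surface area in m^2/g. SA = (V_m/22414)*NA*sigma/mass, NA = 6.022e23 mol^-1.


Number of moles in monolayer = V_m / 22414 = 31.1 / 22414 = 0.00138753
Number of molecules = moles * NA = 0.00138753 * 6.022e23
SA = molecules * sigma / mass
SA = (31.1 / 22414) * 6.022e23 * 0.162e-18 / 0.25
SA = 541.4 m^2/g

541.4


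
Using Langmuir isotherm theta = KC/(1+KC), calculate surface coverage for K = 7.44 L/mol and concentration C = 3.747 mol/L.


Langmuir isotherm: theta = K*C / (1 + K*C)
K*C = 7.44 * 3.747 = 27.87768
theta = 27.87768 / (1 + 27.87768) = 27.87768 / 28.87768
theta = 0.9654

0.9654


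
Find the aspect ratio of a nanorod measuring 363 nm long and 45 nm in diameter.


Aspect ratio AR = length / diameter
AR = 363 / 45
AR = 8.07

8.07


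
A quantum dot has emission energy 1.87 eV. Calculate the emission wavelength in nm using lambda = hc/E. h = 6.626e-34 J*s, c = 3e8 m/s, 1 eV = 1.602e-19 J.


Convert energy: E = 1.87 eV = 1.87 * 1.602e-19 = 2.99574e-19 J
lambda = h*c / E = 6.626e-34 * 3e8 / 2.99574e-19
lambda = 6.63542e-07 m = 663.5 nm

663.5


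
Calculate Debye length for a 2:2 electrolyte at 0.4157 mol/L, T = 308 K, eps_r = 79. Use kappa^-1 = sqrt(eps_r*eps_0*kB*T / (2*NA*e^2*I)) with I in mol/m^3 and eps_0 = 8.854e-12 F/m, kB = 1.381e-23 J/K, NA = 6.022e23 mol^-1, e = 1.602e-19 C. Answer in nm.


Ionic strength I = 0.4157 * 2^2 * 1000 = 1662.8 mol/m^3
kappa^-1 = sqrt(79 * 8.854e-12 * 1.381e-23 * 308 / (2 * 6.022e23 * (1.602e-19)^2 * 1662.8))
kappa^-1 = 0.241 nm

0.241


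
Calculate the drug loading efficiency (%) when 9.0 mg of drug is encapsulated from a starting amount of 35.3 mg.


Drug loading efficiency = (drug loaded / drug initial) * 100
DLE = 9.0 / 35.3 * 100
DLE = 0.255 * 100
DLE = 25.5%

25.5


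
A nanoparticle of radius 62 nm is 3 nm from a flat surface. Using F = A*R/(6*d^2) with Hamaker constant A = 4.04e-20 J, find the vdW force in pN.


Convert to SI: R = 62 nm = 6.2e-08 m, d = 3 nm = 3e-09 m
F = A * R / (6 * d^2)
F = 4.04e-20 * 6.2e-08 / (6 * (3e-09)^2)
F = 4.63852e-11 N = 46.385 pN

46.385


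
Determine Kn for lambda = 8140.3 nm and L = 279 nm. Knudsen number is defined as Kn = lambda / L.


Knudsen number Kn = lambda / L
Kn = 8140.3 / 279
Kn = 29.1767

29.1767


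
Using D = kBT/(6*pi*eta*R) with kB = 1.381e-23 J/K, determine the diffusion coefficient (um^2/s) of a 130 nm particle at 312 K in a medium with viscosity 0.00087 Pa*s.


Radius R = 130/2 = 65 nm = 6.5e-08 m
D = kB*T / (6*pi*eta*R)
D = 1.381e-23 * 312 / (6 * pi * 0.00087 * 6.5e-08)
D = 4.04217e-12 m^2/s = 4.042 um^2/s

4.042


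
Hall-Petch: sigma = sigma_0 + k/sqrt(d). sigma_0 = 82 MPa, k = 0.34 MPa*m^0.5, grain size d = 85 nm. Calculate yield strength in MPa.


d = 85 nm = 8.5e-08 m
sqrt(d) = 0.0002915476
Hall-Petch contribution = k / sqrt(d) = 0.34 / 0.0002915476 = 1166.2 MPa
sigma = sigma_0 + k/sqrt(d) = 82 + 1166.2 = 1248.2 MPa

1248.2


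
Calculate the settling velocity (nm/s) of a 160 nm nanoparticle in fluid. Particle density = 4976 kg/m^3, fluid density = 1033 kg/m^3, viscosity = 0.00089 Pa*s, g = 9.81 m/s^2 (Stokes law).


Radius R = 160/2 nm = 8e-08 m
Density difference = 4976 - 1033 = 3943 kg/m^3
v = 2 * R^2 * (rho_p - rho_f) * g / (9 * eta)
v = 2 * (8e-08)^2 * 3943 * 9.81 / (9 * 0.00089)
v = 6.18121e-08 m/s = 61.8121 nm/s

61.8121


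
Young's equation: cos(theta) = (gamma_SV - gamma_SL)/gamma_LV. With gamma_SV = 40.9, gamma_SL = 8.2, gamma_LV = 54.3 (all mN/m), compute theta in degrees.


cos(theta) = (gamma_SV - gamma_SL) / gamma_LV
cos(theta) = (40.9 - 8.2) / 54.3
cos(theta) = 0.60221
theta = arccos(0.60221) = 52.97 degrees

52.97


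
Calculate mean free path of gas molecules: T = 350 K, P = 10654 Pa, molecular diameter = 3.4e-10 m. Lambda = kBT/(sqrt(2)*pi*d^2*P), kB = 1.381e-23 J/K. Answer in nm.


Mean free path: lambda = kB*T / (sqrt(2) * pi * d^2 * P)
lambda = 1.381e-23 * 350 / (sqrt(2) * pi * (3.4e-10)^2 * 10654)
lambda = 8.83337e-07 m
lambda = 883.34 nm

883.34


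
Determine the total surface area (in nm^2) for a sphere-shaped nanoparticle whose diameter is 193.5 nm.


Radius r = 193.5/2 = 96.75 nm
Surface area SA = 4 * pi * r^2
SA = 4 * pi * (96.75)^2
SA = 117628.3 nm^2

117628.3


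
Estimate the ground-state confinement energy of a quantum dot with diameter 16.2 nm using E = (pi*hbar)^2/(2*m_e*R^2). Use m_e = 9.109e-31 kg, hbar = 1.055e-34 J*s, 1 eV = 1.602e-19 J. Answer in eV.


Radius R = 16.2/2 = 8.1 nm = 8.1e-09 m
E = (pi * 1.055e-34)^2 / (2 * 9.109e-31 * (8.1e-09)^2)
E(J) = 9.19039e-22
E = E(J) / 1.602e-19 = 0.0057 eV

0.0057


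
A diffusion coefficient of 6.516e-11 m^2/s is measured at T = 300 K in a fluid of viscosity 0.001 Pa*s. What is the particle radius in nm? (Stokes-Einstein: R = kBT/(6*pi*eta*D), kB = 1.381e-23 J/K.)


Stokes-Einstein: R = kB*T / (6*pi*eta*D)
R = 1.381e-23 * 300 / (6 * pi * 0.001 * 6.516e-11)
R = 3.37313e-09 m = 3.37 nm

3.37


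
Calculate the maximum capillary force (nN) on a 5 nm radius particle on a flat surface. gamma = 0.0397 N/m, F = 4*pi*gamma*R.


Convert radius: R = 5 nm = 5e-09 m
F = 4 * pi * gamma * R
F = 4 * pi * 0.0397 * 5e-09
F = 2.49442e-09 N = 2.4944 nN

2.4944


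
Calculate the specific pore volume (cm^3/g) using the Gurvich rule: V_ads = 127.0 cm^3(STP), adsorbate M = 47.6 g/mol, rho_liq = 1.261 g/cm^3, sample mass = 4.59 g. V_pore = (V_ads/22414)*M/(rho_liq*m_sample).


Moles adsorbed n = V_ads / 22414 = 127.0 / 22414 = 5.666102e-03 mol
Liquid volume V_liq = n * M / rho_liq = 5.666102e-03 * 47.6 / 1.261 = 0.21388 cm^3
Specific pore volume V_pore = V_liq / m_sample = 0.21388 / 4.59
V_pore = 0.0466 cm^3/g

0.0466


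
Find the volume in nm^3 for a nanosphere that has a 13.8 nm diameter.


Radius r = 13.8/2 = 6.9 nm
Volume V = (4/3) * pi * r^3
V = (4/3) * pi * (6.9)^3
V = 1376.06 nm^3

1376.06


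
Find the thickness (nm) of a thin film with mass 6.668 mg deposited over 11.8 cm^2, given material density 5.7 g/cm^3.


Convert: m = 6.668 mg = 6.6680e-06 kg, A = 11.8 cm^2 = 1.1800e-03 m^2, rho = 5.7 g/cm^3 = 5700 kg/m^3
t = m / (A * rho)
t = 6.6680e-06 / (1.1800e-03 * 5700)
t = 9.9138e-07 m = 991.4 nm

991.4


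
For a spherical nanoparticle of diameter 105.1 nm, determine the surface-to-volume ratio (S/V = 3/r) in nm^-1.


Radius r = 105.1/2 = 52.55 nm
S/V = 3 / r = 3 / 52.55
S/V = 0.0571 nm^-1

0.0571


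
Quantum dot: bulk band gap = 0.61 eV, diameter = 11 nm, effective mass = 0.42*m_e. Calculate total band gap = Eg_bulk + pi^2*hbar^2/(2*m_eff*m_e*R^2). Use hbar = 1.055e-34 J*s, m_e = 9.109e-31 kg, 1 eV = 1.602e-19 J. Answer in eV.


Radius R = 11/2 nm = 5.5e-09 m
Confinement energy dE = pi^2 * hbar^2 / (2 * m_eff * m_e * R^2)
dE = pi^2 * (1.055e-34)^2 / (2 * 0.42 * 9.109e-31 * (5.5e-09)^2) J, divided by 1.602e-19 J/eV
dE = 0.0296 eV
Total band gap = E_g(bulk) + dE = 0.61 + 0.0296 = 0.6396 eV

0.6396


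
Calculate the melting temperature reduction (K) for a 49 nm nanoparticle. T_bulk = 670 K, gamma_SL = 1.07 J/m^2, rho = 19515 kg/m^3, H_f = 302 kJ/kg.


Radius R = 49/2 = 24.5 nm = 2.45e-08 m
Convert H_f = 302 kJ/kg = 302000 J/kg
dT = 2 * gamma_SL * T_bulk / (rho * H_f * R)
dT = 2 * 1.07 * 670 / (19515 * 302000 * 2.45e-08)
dT = 9.9 K

9.9


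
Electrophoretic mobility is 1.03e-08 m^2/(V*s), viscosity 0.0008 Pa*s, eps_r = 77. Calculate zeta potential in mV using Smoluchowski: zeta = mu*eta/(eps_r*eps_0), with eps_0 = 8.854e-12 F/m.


Smoluchowski equation: zeta = mu * eta / (eps_r * eps_0)
zeta = 1.03e-08 * 0.0008 / (77 * 8.854e-12)
zeta = 0.012086 V = 12.09 mV

12.09


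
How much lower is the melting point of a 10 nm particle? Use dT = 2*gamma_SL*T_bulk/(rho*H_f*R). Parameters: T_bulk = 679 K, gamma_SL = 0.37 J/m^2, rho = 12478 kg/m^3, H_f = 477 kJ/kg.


Radius R = 10/2 = 5 nm = 5e-09 m
Convert H_f = 477 kJ/kg = 477000 J/kg
dT = 2 * gamma_SL * T_bulk / (rho * H_f * R)
dT = 2 * 0.37 * 679 / (12478 * 477000 * 5e-09)
dT = 16.9 K

16.9


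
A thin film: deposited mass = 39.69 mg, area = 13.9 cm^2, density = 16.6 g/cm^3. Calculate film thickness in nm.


Convert: m = 39.69 mg = 3.9690e-05 kg, A = 13.9 cm^2 = 1.3900e-03 m^2, rho = 16.6 g/cm^3 = 16600 kg/m^3
t = m / (A * rho)
t = 3.9690e-05 / (1.3900e-03 * 16600)
t = 1.7201e-06 m = 1720.1 nm

1720.1


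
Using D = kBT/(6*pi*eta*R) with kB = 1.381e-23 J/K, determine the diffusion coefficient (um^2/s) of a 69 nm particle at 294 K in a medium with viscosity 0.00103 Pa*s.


Radius R = 69/2 = 34.5 nm = 3.45e-08 m
D = kB*T / (6*pi*eta*R)
D = 1.381e-23 * 294 / (6 * pi * 0.00103 * 3.45e-08)
D = 6.06155e-12 m^2/s = 6.062 um^2/s

6.062


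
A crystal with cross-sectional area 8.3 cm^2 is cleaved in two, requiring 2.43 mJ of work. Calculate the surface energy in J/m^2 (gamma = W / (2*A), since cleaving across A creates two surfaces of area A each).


Convert: A = 8.3 cm^2 = 0.00083 m^2, W = 2.43 mJ = 0.00243 J
Cleaving exposes two faces of area A, so total new surface = 2*A and gamma = W / (2*A)
gamma = 0.00243 / (2 * 0.00083)
gamma = 1.464 J/m^2

1.464


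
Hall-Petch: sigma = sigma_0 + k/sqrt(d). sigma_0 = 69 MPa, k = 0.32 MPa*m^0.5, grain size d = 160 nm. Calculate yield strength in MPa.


d = 160 nm = 1.6e-07 m
sqrt(d) = 0.0004
Hall-Petch contribution = k / sqrt(d) = 0.32 / 0.0004 = 800.0 MPa
sigma = sigma_0 + k/sqrt(d) = 69 + 800.0 = 869.0 MPa

869.0


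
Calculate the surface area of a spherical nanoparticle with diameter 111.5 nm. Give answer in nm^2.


Radius r = 111.5/2 = 55.75 nm
Surface area SA = 4 * pi * r^2
SA = 4 * pi * (55.75)^2
SA = 39057.07 nm^2

39057.07


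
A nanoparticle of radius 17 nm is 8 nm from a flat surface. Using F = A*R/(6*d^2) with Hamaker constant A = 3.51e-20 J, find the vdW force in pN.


Convert to SI: R = 17 nm = 1.7e-08 m, d = 8 nm = 8e-09 m
F = A * R / (6 * d^2)
F = 3.51e-20 * 1.7e-08 / (6 * (8e-09)^2)
F = 1.55391e-12 N = 1.554 pN

1.554


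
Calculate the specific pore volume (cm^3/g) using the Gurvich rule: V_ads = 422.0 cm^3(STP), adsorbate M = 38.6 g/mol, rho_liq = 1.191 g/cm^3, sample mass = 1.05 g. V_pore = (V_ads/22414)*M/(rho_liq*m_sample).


Moles adsorbed n = V_ads / 22414 = 422.0 / 22414 = 1.882752e-02 mol
Liquid volume V_liq = n * M / rho_liq = 1.882752e-02 * 38.6 / 1.191 = 0.61019 cm^3
Specific pore volume V_pore = V_liq / m_sample = 0.61019 / 1.05
V_pore = 0.5811 cm^3/g

0.5811


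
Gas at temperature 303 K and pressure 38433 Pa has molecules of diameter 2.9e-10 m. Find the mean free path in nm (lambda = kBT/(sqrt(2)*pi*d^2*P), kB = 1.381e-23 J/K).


Mean free path: lambda = kB*T / (sqrt(2) * pi * d^2 * P)
lambda = 1.381e-23 * 303 / (sqrt(2) * pi * (2.9e-10)^2 * 38433)
lambda = 2.91388e-07 m
lambda = 291.39 nm

291.39


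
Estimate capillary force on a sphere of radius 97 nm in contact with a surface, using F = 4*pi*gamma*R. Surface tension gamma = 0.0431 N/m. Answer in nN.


Convert radius: R = 97 nm = 9.7e-08 m
F = 4 * pi * gamma * R
F = 4 * pi * 0.0431 * 9.7e-08
F = 5.25362e-08 N = 52.5362 nN

52.5362


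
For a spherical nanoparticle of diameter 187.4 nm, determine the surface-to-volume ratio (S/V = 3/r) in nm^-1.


Radius r = 187.4/2 = 93.7 nm
S/V = 3 / r = 3 / 93.7
S/V = 0.032 nm^-1

0.032


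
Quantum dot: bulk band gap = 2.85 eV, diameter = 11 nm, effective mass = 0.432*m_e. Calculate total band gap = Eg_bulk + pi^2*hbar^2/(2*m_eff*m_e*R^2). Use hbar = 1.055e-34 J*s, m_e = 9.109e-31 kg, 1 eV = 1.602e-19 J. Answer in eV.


Radius R = 11/2 nm = 5.5e-09 m
Confinement energy dE = pi^2 * hbar^2 / (2 * m_eff * m_e * R^2)
dE = pi^2 * (1.055e-34)^2 / (2 * 0.432 * 9.109e-31 * (5.5e-09)^2) J, divided by 1.602e-19 J/eV
dE = 0.0288 eV
Total band gap = E_g(bulk) + dE = 2.85 + 0.0288 = 2.8788 eV

2.8788


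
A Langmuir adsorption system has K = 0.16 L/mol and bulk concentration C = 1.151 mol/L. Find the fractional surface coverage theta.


Langmuir isotherm: theta = K*C / (1 + K*C)
K*C = 0.16 * 1.151 = 0.18416
theta = 0.18416 / (1 + 0.18416) = 0.18416 / 1.18416
theta = 0.1555

0.1555


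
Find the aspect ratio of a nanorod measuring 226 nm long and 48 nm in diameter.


Aspect ratio AR = length / diameter
AR = 226 / 48
AR = 4.71

4.71


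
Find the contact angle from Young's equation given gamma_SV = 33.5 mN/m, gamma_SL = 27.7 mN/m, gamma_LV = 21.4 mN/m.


cos(theta) = (gamma_SV - gamma_SL) / gamma_LV
cos(theta) = (33.5 - 27.7) / 21.4
cos(theta) = 0.271028
theta = arccos(0.271028) = 74.27 degrees

74.27


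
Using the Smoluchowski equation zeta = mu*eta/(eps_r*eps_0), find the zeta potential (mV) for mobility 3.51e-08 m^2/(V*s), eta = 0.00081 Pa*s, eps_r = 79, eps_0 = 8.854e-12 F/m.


Smoluchowski equation: zeta = mu * eta / (eps_r * eps_0)
zeta = 3.51e-08 * 0.00081 / (79 * 8.854e-12)
zeta = 0.040647 V = 40.65 mV

40.65


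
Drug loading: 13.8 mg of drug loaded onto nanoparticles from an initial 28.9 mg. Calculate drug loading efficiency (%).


Drug loading efficiency = (drug loaded / drug initial) * 100
DLE = 13.8 / 28.9 * 100
DLE = 0.4775 * 100
DLE = 47.75%

47.75


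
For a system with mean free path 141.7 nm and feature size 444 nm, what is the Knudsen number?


Knudsen number Kn = lambda / L
Kn = 141.7 / 444
Kn = 0.3191

0.3191


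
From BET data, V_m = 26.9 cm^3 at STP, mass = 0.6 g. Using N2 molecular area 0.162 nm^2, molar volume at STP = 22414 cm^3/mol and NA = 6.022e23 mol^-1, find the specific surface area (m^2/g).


Number of moles in monolayer = V_m / 22414 = 26.9 / 22414 = 0.00120014
Number of molecules = moles * NA = 0.00120014 * 6.022e23
SA = molecules * sigma / mass
SA = (26.9 / 22414) * 6.022e23 * 0.162e-18 / 0.6
SA = 195.1 m^2/g

195.1


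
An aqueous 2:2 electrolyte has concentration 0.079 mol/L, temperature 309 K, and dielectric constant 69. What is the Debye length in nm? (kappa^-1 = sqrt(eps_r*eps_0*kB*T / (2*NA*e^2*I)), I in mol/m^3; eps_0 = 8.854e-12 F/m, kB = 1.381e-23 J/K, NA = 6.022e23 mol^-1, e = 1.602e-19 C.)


Ionic strength I = 0.079 * 2^2 * 1000 = 316 mol/m^3
kappa^-1 = sqrt(69 * 8.854e-12 * 1.381e-23 * 309 / (2 * 6.022e23 * (1.602e-19)^2 * 316))
kappa^-1 = 0.517 nm

0.517


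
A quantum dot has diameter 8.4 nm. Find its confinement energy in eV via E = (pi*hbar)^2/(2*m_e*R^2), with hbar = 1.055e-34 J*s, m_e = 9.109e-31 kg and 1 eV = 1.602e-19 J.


Radius R = 8.4/2 = 4.2 nm = 4.2e-09 m
E = (pi * 1.055e-34)^2 / (2 * 9.109e-31 * (4.2e-09)^2)
E(J) = 3.41826e-21
E = E(J) / 1.602e-19 = 0.0213 eV

0.0213


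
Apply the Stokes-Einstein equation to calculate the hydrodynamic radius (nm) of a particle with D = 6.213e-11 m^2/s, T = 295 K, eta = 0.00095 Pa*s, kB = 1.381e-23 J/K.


Stokes-Einstein: R = kB*T / (6*pi*eta*D)
R = 1.381e-23 * 295 / (6 * pi * 0.00095 * 6.213e-11)
R = 3.66176e-09 m = 3.66 nm

3.66


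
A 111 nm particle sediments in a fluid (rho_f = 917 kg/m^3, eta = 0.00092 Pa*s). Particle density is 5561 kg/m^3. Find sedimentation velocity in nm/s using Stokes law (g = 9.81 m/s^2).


Radius R = 111/2 nm = 5.55e-08 m
Density difference = 5561 - 917 = 4644 kg/m^3
v = 2 * R^2 * (rho_p - rho_f) * g / (9 * eta)
v = 2 * (5.55e-08)^2 * 4644 * 9.81 / (9 * 0.00092)
v = 3.38959e-08 m/s = 33.8959 nm/s

33.8959


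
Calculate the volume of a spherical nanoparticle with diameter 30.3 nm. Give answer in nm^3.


Radius r = 30.3/2 = 15.15 nm
Volume V = (4/3) * pi * r^3
V = (4/3) * pi * (15.15)^3
V = 14565.54 nm^3

14565.54


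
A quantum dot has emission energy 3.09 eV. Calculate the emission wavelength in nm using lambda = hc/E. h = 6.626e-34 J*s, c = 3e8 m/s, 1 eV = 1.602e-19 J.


Convert energy: E = 3.09 eV = 3.09 * 1.602e-19 = 4.95018e-19 J
lambda = h*c / E = 6.626e-34 * 3e8 / 4.95018e-19
lambda = 4.01561e-07 m = 401.6 nm

401.6


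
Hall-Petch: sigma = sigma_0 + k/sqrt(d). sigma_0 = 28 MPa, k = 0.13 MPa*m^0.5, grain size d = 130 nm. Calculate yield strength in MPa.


d = 130 nm = 1.3e-07 m
sqrt(d) = 0.0003605551
Hall-Petch contribution = k / sqrt(d) = 0.13 / 0.0003605551 = 360.6 MPa
sigma = sigma_0 + k/sqrt(d) = 28 + 360.6 = 388.6 MPa

388.6


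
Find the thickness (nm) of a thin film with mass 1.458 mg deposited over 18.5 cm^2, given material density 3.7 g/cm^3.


Convert: m = 1.458 mg = 1.4580e-06 kg, A = 18.5 cm^2 = 1.8500e-03 m^2, rho = 3.7 g/cm^3 = 3700 kg/m^3
t = m / (A * rho)
t = 1.4580e-06 / (1.8500e-03 * 3700)
t = 2.1300e-07 m = 213.0 nm

213.0


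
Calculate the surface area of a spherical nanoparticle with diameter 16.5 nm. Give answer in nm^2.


Radius r = 16.5/2 = 8.25 nm
Surface area SA = 4 * pi * r^2
SA = 4 * pi * (8.25)^2
SA = 855.3 nm^2

855.3


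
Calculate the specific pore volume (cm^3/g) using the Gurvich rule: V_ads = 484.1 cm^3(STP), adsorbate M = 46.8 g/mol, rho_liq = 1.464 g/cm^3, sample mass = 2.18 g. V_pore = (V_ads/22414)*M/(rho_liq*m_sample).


Moles adsorbed n = V_ads / 22414 = 484.1 / 22414 = 2.159811e-02 mol
Liquid volume V_liq = n * M / rho_liq = 2.159811e-02 * 46.8 / 1.464 = 0.69043 cm^3
Specific pore volume V_pore = V_liq / m_sample = 0.69043 / 2.18
V_pore = 0.3167 cm^3/g

0.3167


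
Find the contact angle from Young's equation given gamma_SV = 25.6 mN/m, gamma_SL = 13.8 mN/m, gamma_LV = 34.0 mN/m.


cos(theta) = (gamma_SV - gamma_SL) / gamma_LV
cos(theta) = (25.6 - 13.8) / 34.0
cos(theta) = 0.347059
theta = arccos(0.347059) = 69.69 degrees

69.69


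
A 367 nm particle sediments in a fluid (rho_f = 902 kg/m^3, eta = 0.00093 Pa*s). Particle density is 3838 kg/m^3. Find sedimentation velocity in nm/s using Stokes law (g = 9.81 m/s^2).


Radius R = 367/2 nm = 1.835e-07 m
Density difference = 3838 - 902 = 2936 kg/m^3
v = 2 * R^2 * (rho_p - rho_f) * g / (9 * eta)
v = 2 * (1.835e-07)^2 * 2936 * 9.81 / (9 * 0.00093)
v = 2.3174e-07 m/s = 231.7404 nm/s

231.7404


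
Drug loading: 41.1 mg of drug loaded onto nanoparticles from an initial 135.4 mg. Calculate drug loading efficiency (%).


Drug loading efficiency = (drug loaded / drug initial) * 100
DLE = 41.1 / 135.4 * 100
DLE = 0.3035 * 100
DLE = 30.35%

30.35


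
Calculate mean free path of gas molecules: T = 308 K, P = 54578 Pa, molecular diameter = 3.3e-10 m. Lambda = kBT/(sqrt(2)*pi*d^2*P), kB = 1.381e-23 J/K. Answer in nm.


Mean free path: lambda = kB*T / (sqrt(2) * pi * d^2 * P)
lambda = 1.381e-23 * 308 / (sqrt(2) * pi * (3.3e-10)^2 * 54578)
lambda = 1.61077e-07 m
lambda = 161.08 nm

161.08


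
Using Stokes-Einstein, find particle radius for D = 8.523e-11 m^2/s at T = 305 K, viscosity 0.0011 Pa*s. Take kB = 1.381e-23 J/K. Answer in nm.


Stokes-Einstein: R = kB*T / (6*pi*eta*D)
R = 1.381e-23 * 305 / (6 * pi * 0.0011 * 8.523e-11)
R = 2.38346e-09 m = 2.38 nm

2.38


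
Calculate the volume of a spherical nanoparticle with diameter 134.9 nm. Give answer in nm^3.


Radius r = 134.9/2 = 67.45 nm
Volume V = (4/3) * pi * r^3
V = (4/3) * pi * (67.45)^3
V = 1285388.68 nm^3

1285388.68


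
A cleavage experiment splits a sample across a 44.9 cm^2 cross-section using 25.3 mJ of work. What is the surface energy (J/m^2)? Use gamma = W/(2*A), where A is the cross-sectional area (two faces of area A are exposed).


Convert: A = 44.9 cm^2 = 0.00449 m^2, W = 25.3 mJ = 0.0253 J
Cleaving exposes two faces of area A, so total new surface = 2*A and gamma = W / (2*A)
gamma = 0.0253 / (2 * 0.00449)
gamma = 2.817 J/m^2

2.817


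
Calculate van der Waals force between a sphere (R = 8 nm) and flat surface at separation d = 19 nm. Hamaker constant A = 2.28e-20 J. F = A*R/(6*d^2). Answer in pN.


Convert to SI: R = 8 nm = 8e-09 m, d = 19 nm = 1.9e-08 m
F = A * R / (6 * d^2)
F = 2.28e-20 * 8e-09 / (6 * (1.9e-08)^2)
F = 8.42105e-14 N = 0.084 pN

0.084


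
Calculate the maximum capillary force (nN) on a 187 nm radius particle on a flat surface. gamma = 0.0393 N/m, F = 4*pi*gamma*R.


Convert radius: R = 187 nm = 1.87e-07 m
F = 4 * pi * gamma * R
F = 4 * pi * 0.0393 * 1.87e-07
F = 9.23515e-08 N = 92.3515 nN

92.3515


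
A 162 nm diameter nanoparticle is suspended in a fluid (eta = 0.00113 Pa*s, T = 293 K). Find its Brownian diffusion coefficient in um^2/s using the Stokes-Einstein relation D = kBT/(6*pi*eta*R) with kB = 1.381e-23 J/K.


Radius R = 162/2 = 81 nm = 8.1e-08 m
D = kB*T / (6*pi*eta*R)
D = 1.381e-23 * 293 / (6 * pi * 0.00113 * 8.1e-08)
D = 2.34529e-12 m^2/s = 2.345 um^2/s

2.345


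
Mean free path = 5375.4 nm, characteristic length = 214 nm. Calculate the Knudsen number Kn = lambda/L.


Knudsen number Kn = lambda / L
Kn = 5375.4 / 214
Kn = 25.1187

25.1187


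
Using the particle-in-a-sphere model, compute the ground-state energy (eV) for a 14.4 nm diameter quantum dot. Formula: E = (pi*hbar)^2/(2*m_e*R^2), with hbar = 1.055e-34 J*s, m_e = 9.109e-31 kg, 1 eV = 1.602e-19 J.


Radius R = 14.4/2 = 7.2 nm = 7.2e-09 m
E = (pi * 1.055e-34)^2 / (2 * 9.109e-31 * (7.2e-09)^2)
E(J) = 1.16316e-21
E = E(J) / 1.602e-19 = 0.0073 eV

0.0073


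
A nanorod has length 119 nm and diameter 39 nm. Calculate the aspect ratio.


Aspect ratio AR = length / diameter
AR = 119 / 39
AR = 3.05

3.05


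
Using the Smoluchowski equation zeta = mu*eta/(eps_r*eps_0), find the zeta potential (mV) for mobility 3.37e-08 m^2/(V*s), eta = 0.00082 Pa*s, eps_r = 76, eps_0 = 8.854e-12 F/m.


Smoluchowski equation: zeta = mu * eta / (eps_r * eps_0)
zeta = 3.37e-08 * 0.00082 / (76 * 8.854e-12)
zeta = 0.041067 V = 41.07 mV

41.07


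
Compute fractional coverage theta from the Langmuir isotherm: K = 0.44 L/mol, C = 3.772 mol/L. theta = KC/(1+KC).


Langmuir isotherm: theta = K*C / (1 + K*C)
K*C = 0.44 * 3.772 = 1.65968
theta = 1.65968 / (1 + 1.65968) = 1.65968 / 2.65968
theta = 0.624

0.624


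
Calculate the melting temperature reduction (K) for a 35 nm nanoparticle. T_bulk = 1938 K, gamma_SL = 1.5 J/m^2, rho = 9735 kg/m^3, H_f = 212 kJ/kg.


Radius R = 35/2 = 17.5 nm = 1.75e-08 m
Convert H_f = 212 kJ/kg = 212000 J/kg
dT = 2 * gamma_SL * T_bulk / (rho * H_f * R)
dT = 2 * 1.5 * 1938 / (9735 * 212000 * 1.75e-08)
dT = 161.0 K

161.0


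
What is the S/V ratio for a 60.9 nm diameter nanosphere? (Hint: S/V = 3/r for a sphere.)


Radius r = 60.9/2 = 30.45 nm
S/V = 3 / r = 3 / 30.45
S/V = 0.0985 nm^-1

0.0985


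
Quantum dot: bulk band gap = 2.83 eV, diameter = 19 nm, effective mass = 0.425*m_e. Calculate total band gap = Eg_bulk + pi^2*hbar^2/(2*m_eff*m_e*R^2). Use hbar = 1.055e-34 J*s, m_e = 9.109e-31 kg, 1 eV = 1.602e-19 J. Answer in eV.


Radius R = 19/2 nm = 9.5e-09 m
Confinement energy dE = pi^2 * hbar^2 / (2 * m_eff * m_e * R^2)
dE = pi^2 * (1.055e-34)^2 / (2 * 0.425 * 9.109e-31 * (9.5e-09)^2) J, divided by 1.602e-19 J/eV
dE = 0.0098 eV
Total band gap = E_g(bulk) + dE = 2.83 + 0.0098 = 2.8398 eV

2.8398


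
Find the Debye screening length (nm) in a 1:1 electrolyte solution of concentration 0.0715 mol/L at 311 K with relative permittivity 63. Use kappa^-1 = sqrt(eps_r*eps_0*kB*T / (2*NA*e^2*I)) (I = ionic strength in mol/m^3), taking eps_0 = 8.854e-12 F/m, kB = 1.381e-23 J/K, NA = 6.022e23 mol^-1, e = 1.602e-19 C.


Ionic strength I = 0.0715 * 1^2 * 1000 = 71.5 mol/m^3
kappa^-1 = sqrt(63 * 8.854e-12 * 1.381e-23 * 311 / (2 * 6.022e23 * (1.602e-19)^2 * 71.5))
kappa^-1 = 1.041 nm

1.041


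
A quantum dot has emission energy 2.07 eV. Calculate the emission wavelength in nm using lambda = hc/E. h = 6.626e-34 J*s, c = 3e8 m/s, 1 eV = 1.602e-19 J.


Convert energy: E = 2.07 eV = 2.07 * 1.602e-19 = 3.31614e-19 J
lambda = h*c / E = 6.626e-34 * 3e8 / 3.31614e-19
lambda = 5.99432e-07 m = 599.4 nm

599.4


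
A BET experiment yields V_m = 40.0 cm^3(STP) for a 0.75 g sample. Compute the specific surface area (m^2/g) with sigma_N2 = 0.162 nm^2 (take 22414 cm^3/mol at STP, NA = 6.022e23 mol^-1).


Number of moles in monolayer = V_m / 22414 = 40.0 / 22414 = 0.0017846
Number of molecules = moles * NA = 0.0017846 * 6.022e23
SA = molecules * sigma / mass
SA = (40.0 / 22414) * 6.022e23 * 0.162e-18 / 0.75
SA = 232.1 m^2/g

232.1


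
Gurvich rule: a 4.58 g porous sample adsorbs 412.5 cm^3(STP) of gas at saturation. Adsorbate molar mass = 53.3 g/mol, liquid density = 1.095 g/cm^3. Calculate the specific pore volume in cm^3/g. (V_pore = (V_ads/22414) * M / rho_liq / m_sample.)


Moles adsorbed n = V_ads / 22414 = 412.5 / 22414 = 1.840368e-02 mol
Liquid volume V_liq = n * M / rho_liq = 1.840368e-02 * 53.3 / 1.095 = 0.89581 cm^3
Specific pore volume V_pore = V_liq / m_sample = 0.89581 / 4.58
V_pore = 0.1956 cm^3/g

0.1956


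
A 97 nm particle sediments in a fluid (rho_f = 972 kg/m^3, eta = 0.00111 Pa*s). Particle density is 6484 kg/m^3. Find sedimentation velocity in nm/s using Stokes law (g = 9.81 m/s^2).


Radius R = 97/2 nm = 4.85e-08 m
Density difference = 6484 - 972 = 5512 kg/m^3
v = 2 * R^2 * (rho_p - rho_f) * g / (9 * eta)
v = 2 * (4.85e-08)^2 * 5512 * 9.81 / (9 * 0.00111)
v = 2.5464e-08 m/s = 25.464 nm/s

25.464


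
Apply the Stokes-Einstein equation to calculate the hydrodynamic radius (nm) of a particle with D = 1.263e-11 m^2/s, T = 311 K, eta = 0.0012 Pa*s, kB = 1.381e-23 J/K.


Stokes-Einstein: R = kB*T / (6*pi*eta*D)
R = 1.381e-23 * 311 / (6 * pi * 0.0012 * 1.263e-11)
R = 1.50338e-08 m = 15.03 nm

15.03


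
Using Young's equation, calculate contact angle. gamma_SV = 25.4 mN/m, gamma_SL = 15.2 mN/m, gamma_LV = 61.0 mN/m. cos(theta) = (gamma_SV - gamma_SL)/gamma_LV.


cos(theta) = (gamma_SV - gamma_SL) / gamma_LV
cos(theta) = (25.4 - 15.2) / 61.0
cos(theta) = 0.167213
theta = arccos(0.167213) = 80.37 degrees

80.37


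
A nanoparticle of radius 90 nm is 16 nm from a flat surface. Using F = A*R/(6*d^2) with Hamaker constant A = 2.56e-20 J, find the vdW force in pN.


Convert to SI: R = 90 nm = 9e-08 m, d = 16 nm = 1.6e-08 m
F = A * R / (6 * d^2)
F = 2.56e-20 * 9e-08 / (6 * (1.6e-08)^2)
F = 1.5e-12 N = 1.5 pN

1.5


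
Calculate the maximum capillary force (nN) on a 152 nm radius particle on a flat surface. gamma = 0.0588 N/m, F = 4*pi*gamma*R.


Convert radius: R = 152 nm = 1.52e-07 m
F = 4 * pi * gamma * R
F = 4 * pi * 0.0588 * 1.52e-07
F = 1.12313e-07 N = 112.3132 nN

112.3132


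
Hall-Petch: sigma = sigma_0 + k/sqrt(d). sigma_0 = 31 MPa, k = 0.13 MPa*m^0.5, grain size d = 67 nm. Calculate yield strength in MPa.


d = 67 nm = 6.7e-08 m
sqrt(d) = 0.0002588436
Hall-Petch contribution = k / sqrt(d) = 0.13 / 0.0002588436 = 502.2 MPa
sigma = sigma_0 + k/sqrt(d) = 31 + 502.2 = 533.2 MPa

533.2


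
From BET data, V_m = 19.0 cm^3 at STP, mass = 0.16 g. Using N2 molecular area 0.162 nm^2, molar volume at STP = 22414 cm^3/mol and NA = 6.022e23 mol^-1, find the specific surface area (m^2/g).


Number of moles in monolayer = V_m / 22414 = 19.0 / 22414 = 0.00084768
Number of molecules = moles * NA = 0.00084768 * 6.022e23
SA = molecules * sigma / mass
SA = (19.0 / 22414) * 6.022e23 * 0.162e-18 / 0.16
SA = 516.9 m^2/g

516.9


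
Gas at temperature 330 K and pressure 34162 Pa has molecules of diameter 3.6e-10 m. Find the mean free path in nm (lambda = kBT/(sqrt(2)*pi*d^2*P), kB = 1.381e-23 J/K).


Mean free path: lambda = kB*T / (sqrt(2) * pi * d^2 * P)
lambda = 1.381e-23 * 330 / (sqrt(2) * pi * (3.6e-10)^2 * 34162)
lambda = 2.31683e-07 m
lambda = 231.68 nm

231.68


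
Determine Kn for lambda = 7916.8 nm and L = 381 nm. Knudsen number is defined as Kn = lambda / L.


Knudsen number Kn = lambda / L
Kn = 7916.8 / 381
Kn = 20.779

20.779


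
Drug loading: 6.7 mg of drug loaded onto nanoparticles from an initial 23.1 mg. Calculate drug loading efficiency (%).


Drug loading efficiency = (drug loaded / drug initial) * 100
DLE = 6.7 / 23.1 * 100
DLE = 0.29 * 100
DLE = 29.0%

29.0


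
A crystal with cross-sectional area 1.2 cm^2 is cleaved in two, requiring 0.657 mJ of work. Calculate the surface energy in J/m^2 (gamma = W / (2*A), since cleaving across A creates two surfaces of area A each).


Convert: A = 1.2 cm^2 = 0.00012 m^2, W = 0.657 mJ = 0.000657 J
Cleaving exposes two faces of area A, so total new surface = 2*A and gamma = W / (2*A)
gamma = 0.000657 / (2 * 0.00012)
gamma = 2.738 J/m^2

2.738


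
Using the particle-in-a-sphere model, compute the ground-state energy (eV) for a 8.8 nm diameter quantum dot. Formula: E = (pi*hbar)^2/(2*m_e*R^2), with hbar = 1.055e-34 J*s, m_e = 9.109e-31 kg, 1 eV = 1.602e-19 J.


Radius R = 8.8/2 = 4.4 nm = 4.4e-09 m
E = (pi * 1.055e-34)^2 / (2 * 9.109e-31 * (4.4e-09)^2)
E(J) = 3.11457e-21
E = E(J) / 1.602e-19 = 0.0194 eV

0.0194


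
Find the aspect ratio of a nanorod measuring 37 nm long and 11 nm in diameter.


Aspect ratio AR = length / diameter
AR = 37 / 11
AR = 3.36

3.36


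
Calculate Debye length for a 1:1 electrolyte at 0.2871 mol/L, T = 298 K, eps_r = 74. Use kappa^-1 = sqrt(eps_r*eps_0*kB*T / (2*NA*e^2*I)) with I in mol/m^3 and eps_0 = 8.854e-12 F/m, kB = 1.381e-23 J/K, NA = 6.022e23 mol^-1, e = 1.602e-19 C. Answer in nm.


Ionic strength I = 0.2871 * 1^2 * 1000 = 287.1 mol/m^3
kappa^-1 = sqrt(74 * 8.854e-12 * 1.381e-23 * 298 / (2 * 6.022e23 * (1.602e-19)^2 * 287.1))
kappa^-1 = 0.551 nm

0.551


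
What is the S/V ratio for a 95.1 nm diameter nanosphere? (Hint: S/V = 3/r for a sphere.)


Radius r = 95.1/2 = 47.55 nm
S/V = 3 / r = 3 / 47.55
S/V = 0.0631 nm^-1

0.0631


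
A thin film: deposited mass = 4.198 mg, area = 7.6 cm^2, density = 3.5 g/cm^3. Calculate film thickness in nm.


Convert: m = 4.198 mg = 4.1980e-06 kg, A = 7.6 cm^2 = 7.6000e-04 m^2, rho = 3.5 g/cm^3 = 3500 kg/m^3
t = m / (A * rho)
t = 4.1980e-06 / (7.6000e-04 * 3500)
t = 1.5782e-06 m = 1578.2 nm

1578.2


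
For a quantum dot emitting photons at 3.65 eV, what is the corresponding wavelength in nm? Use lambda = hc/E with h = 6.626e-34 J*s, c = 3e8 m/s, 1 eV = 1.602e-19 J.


Convert energy: E = 3.65 eV = 3.65 * 1.602e-19 = 5.8473e-19 J
lambda = h*c / E = 6.626e-34 * 3e8 / 5.8473e-19
lambda = 3.39952e-07 m = 340.0 nm

340.0


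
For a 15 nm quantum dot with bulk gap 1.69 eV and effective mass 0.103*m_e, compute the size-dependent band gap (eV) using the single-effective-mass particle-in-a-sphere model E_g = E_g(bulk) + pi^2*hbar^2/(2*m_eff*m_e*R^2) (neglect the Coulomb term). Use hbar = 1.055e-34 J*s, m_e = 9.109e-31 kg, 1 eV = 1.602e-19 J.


Radius R = 15/2 nm = 7.5e-09 m
Confinement energy dE = pi^2 * hbar^2 / (2 * m_eff * m_e * R^2)
dE = pi^2 * (1.055e-34)^2 / (2 * 0.103 * 9.109e-31 * (7.5e-09)^2) J, divided by 1.602e-19 J/eV
dE = 0.065 eV
Total band gap = E_g(bulk) + dE = 1.69 + 0.065 = 1.755 eV

1.755


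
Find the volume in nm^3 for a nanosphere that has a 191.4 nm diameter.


Radius r = 191.4/2 = 95.7 nm
Volume V = (4/3) * pi * r^3
V = (4/3) * pi * (95.7)^3
V = 3671338.45 nm^3

3671338.45


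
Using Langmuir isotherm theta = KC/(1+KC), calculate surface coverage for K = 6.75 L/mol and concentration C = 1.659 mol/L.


Langmuir isotherm: theta = K*C / (1 + K*C)
K*C = 6.75 * 1.659 = 11.19825
theta = 11.19825 / (1 + 11.19825) = 11.19825 / 12.19825
theta = 0.918

0.918


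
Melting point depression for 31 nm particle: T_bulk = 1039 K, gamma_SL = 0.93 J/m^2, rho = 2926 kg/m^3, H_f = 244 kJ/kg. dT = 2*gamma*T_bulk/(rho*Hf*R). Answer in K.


Radius R = 31/2 = 15.5 nm = 1.55e-08 m
Convert H_f = 244 kJ/kg = 244000 J/kg
dT = 2 * gamma_SL * T_bulk / (rho * H_f * R)
dT = 2 * 0.93 * 1039 / (2926 * 244000 * 1.55e-08)
dT = 174.6 K

174.6


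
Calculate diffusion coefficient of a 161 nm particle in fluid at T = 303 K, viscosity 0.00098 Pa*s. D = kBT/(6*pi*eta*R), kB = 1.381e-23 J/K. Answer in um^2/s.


Radius R = 161/2 = 80.5 nm = 8.05e-08 m
D = kB*T / (6*pi*eta*R)
D = 1.381e-23 * 303 / (6 * pi * 0.00098 * 8.05e-08)
D = 2.81393e-12 m^2/s = 2.814 um^2/s

2.814


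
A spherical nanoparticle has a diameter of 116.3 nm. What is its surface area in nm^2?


Radius r = 116.3/2 = 58.15 nm
Surface area SA = 4 * pi * r^2
SA = 4 * pi * (58.15)^2
SA = 42492.21 nm^2

42492.21


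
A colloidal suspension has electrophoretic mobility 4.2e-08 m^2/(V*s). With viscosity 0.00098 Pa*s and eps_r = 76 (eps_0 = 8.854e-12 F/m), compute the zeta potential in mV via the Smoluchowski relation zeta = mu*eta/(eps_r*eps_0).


Smoluchowski equation: zeta = mu * eta / (eps_r * eps_0)
zeta = 4.2e-08 * 0.00098 / (76 * 8.854e-12)
zeta = 0.061168 V = 61.17 mV

61.17


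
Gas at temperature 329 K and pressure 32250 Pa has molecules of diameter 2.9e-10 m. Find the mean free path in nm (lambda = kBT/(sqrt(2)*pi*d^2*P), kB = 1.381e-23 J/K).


Mean free path: lambda = kB*T / (sqrt(2) * pi * d^2 * P)
lambda = 1.381e-23 * 329 / (sqrt(2) * pi * (2.9e-10)^2 * 32250)
lambda = 3.7705e-07 m
lambda = 377.05 nm

377.05
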